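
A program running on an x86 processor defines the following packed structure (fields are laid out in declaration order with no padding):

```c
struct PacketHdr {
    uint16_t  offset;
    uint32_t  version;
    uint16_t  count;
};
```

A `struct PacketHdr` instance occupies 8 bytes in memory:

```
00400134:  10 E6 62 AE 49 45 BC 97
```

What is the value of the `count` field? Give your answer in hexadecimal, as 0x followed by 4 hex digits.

0x97BC

`count` follows `offset` (2 B), `version` (4 B), so it starts at offset 2 + 4 = 6 and occupies 2 bytes.
Bytes at offsets 6..7: BC 97.
Little-endian stores the least-significant byte at the lowest address.
Reassemble most-significant byte first: 97 BC → 0x97BC.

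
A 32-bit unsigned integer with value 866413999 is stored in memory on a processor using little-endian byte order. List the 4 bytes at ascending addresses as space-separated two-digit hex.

866413999 in hexadecimal, padded to 32 bits, is 0x33A46DAF.
Split into bytes (most-significant first): 33 A4 6D AF.
Little-endian: lowest address holds the least-significant byte.
So at ascending addresses the bytes are AF 6D A4 33.

AF 6D A4 33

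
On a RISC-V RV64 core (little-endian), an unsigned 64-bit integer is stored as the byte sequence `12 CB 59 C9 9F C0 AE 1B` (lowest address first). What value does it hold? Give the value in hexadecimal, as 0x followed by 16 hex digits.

Little-endian: lowest address holds the least-significant byte.
Reassemble most-significant byte first: 1B AE C0 9F C9 59 CB 12 → 0x1BAEC09FC959CB12.

0x1BAEC09FC959CB12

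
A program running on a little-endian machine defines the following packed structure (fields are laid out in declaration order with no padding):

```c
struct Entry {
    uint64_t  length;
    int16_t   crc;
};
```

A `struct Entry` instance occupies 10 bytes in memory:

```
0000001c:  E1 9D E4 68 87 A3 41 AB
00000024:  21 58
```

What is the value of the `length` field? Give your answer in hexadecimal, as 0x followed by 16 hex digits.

`length` is the first field, at byte offset 0, occupying 8 bytes.
Bytes at offsets 0..7: E1 9D E4 68 87 A3 41 AB.
Little-endian stores the least-significant byte at the lowest address.
Reassemble most-significant byte first: AB 41 A3 87 68 E4 9D E1 → 0xAB41A38768E49DE1.

0xAB41A38768E49DE1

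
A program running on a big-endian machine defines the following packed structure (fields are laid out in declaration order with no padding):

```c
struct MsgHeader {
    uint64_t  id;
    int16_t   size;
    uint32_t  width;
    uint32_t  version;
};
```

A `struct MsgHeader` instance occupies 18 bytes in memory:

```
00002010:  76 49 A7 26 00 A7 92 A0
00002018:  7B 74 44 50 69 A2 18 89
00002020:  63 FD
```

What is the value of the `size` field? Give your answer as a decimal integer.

31604

`size` follows `id` (8 bytes), so it starts at byte offset 8 and occupies 2 bytes.
Bytes at offsets 8..9: 7B 74.
Big-endian: lowest address holds the most-significant byte.
The bytes are already most-significant first: 0x7B74.
0x7B74 = 31604.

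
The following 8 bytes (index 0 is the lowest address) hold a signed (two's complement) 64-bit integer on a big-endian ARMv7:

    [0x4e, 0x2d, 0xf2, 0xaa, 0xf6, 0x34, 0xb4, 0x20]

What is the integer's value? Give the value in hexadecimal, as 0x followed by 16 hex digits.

0x4E2DF2AAF634B420

In big-endian order the high byte comes first in memory.
The bytes are already most-significant first: 0x4E2DF2AAF634B420.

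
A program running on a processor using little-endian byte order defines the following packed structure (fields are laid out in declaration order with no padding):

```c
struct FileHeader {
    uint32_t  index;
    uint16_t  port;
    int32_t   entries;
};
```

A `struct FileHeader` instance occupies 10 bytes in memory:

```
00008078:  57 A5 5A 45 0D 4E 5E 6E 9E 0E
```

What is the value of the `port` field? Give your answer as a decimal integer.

19981

`port` follows `index` (4 bytes), so it starts at byte offset 4 and occupies 2 bytes.
Bytes at offsets 4..5: 0D 4E.
In little-endian order the low byte comes first in memory.
Reassemble most-significant byte first: 4E 0D → 0x4E0D.
0x4E0D = 19981.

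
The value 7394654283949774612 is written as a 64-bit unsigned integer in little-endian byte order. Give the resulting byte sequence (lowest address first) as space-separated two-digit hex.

14 97 A5 87 E4 16 9F 66

7394654283949774612 in hexadecimal, padded to 64 bits, is 0x669F16E487A59714.
Split into bytes (most-significant first): 66 9F 16 E4 87 A5 97 14.
Little-endian: lowest address holds the least-significant byte.
So at ascending addresses the bytes are 14 97 A5 87 E4 16 9F 66.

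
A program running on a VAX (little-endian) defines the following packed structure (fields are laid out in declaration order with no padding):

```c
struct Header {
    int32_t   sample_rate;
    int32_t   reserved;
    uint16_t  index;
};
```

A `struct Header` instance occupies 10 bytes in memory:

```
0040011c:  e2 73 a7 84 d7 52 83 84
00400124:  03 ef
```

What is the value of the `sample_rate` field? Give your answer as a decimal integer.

-2069400606

`sample_rate` is the first field, at byte offset 0, occupying 4 bytes.
Bytes at offsets 0..3: E2 73 A7 84.
Little-endian: lowest address holds the least-significant byte.
Reassemble most-significant byte first: 84 A7 73 E2 → 0x84A773E2.
Top bit is set, so as a signed 32-bit value this is 0x84A773E2 − 2^32 = -2069400606.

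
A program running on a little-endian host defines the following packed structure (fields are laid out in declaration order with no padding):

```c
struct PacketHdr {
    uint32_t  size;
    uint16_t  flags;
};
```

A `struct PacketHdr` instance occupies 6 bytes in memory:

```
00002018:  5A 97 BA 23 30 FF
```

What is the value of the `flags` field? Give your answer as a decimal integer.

`flags` follows `size` (4 bytes), so it starts at byte offset 4 and occupies 2 bytes.
Bytes at offsets 4..5: 30 FF.
Little-endian: lowest address holds the least-significant byte.
Reassemble most-significant byte first: FF 30 → 0xFF30.
0xFF30 = 65328.

65328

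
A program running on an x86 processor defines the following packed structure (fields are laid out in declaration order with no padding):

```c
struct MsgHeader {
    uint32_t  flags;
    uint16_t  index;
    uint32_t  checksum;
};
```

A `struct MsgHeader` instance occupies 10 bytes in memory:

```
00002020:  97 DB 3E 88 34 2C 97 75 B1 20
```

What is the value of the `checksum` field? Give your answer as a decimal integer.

`checksum` follows `flags` (4 B), `index` (2 B), so it starts at offset 4 + 2 = 6 and occupies 4 bytes.
Bytes at offsets 6..9: 97 75 B1 20.
Little-endian stores the least-significant byte at the lowest address.
Reassemble most-significant byte first: 20 B1 75 97 → 0x20B17597.
0x20B17597 = 548500887.

548500887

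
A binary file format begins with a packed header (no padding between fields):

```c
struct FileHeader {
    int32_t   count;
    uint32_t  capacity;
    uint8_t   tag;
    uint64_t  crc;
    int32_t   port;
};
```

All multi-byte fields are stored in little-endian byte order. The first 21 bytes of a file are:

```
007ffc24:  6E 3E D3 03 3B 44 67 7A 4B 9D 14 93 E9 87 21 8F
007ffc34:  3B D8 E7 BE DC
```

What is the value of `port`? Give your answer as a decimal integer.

-591468584

`port` follows `count` (4 B), `capacity` (4 B), `tag` (1 B), `crc` (8 B), so it starts at offset 4 + 4 + 1 + 8 = 17 and occupies 4 bytes.
Bytes at offsets 17..20: D8 E7 BE DC.
Little-endian stores the least-significant byte at the lowest address.
Reassemble most-significant byte first: DC BE E7 D8 → 0xDCBEE7D8.
Top bit is set, so as a signed 32-bit value this is 0xDCBEE7D8 − 2^32 = -591468584.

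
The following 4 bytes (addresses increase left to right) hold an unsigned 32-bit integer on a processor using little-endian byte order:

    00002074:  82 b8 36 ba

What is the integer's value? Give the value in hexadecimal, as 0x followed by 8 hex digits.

Little-endian: lowest address holds the least-significant byte.
Reassemble most-significant byte first: BA 36 B8 82 → 0xBA36B882.

0xBA36B882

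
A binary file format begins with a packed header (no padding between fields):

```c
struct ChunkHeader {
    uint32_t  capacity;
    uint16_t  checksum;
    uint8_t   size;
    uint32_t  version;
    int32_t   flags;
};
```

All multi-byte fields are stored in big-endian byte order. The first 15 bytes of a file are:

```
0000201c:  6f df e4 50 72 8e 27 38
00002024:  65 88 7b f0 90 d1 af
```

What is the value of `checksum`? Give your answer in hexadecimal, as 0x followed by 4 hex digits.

`checksum` follows `capacity` (4 bytes), so it starts at byte offset 4 and occupies 2 bytes.
Bytes at offsets 4..5: 72 8E.
In big-endian order the high byte comes first in memory.
The bytes are already most-significant first: 0x728E.

0x728E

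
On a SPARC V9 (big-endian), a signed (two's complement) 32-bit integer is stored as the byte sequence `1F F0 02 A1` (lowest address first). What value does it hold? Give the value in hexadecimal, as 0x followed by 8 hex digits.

0x1FF002A1

Big-endian stores the most-significant byte at the lowest address.
The bytes are already most-significant first: 0x1FF002A1.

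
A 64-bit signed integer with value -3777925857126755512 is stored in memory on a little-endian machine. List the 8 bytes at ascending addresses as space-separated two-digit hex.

48 53 32 02 73 1C 92 CB

Two's complement of -3777925857126755512 in 64 bits: 3777925857126755512 = 0x346DE38CFDCDACB8; invert → 0xCB921C7302325347; add 1 → 0xCB921C7302325348.
Split into bytes (most-significant first): CB 92 1C 73 02 32 53 48.
Little-endian stores the least-significant byte at the lowest address.
So at ascending addresses the bytes are 48 53 32 02 73 1C 92 CB.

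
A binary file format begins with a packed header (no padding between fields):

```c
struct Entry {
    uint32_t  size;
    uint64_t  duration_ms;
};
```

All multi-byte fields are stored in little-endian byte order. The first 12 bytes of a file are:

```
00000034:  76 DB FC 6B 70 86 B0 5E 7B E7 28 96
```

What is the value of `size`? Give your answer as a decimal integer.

1811733366

`size` is the first field, at byte offset 0, occupying 4 bytes.
Bytes at offsets 0..3: 76 DB FC 6B.
Little-endian stores the least-significant byte at the lowest address.
Reassemble most-significant byte first: 6B FC DB 76 → 0x6BFCDB76.
0x6BFCDB76 = 1811733366.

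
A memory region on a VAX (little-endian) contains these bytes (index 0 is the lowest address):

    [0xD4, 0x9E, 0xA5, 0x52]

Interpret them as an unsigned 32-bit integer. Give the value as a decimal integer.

In little-endian order the low byte comes first in memory.
Reassemble most-significant byte first: 52 A5 9E D4 → 0x52A59ED4.
0x52A59ED4 = 1386585812.

1386585812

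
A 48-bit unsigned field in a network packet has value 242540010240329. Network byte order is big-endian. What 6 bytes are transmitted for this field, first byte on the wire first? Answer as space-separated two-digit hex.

242540010240329 in hexadecimal, padded to 48 bits, is 0xDC96BF277949.
Split into bytes (most-significant first): DC 96 BF 27 79 49.
Big-endian stores the most-significant byte at the lowest address.
So the memory order matches the most-significant-first order: DC 96 BF 27 79 49.

DC 96 BF 27 79 49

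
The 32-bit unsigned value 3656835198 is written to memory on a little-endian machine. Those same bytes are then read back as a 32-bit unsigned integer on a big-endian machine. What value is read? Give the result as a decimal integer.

3656835198 in 32-bit hexadecimal is 0xD9F6E07E.
Stored little-endian, the bytes at ascending addresses are 7E E0 F6 D9.
Read back as big-endian, the last byte is least significant, giving 0x7EE0F6D9.
0x7EE0F6D9 = 2128672473.

2128672473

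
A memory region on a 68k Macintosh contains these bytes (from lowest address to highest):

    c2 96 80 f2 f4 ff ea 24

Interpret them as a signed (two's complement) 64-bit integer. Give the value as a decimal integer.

Big-endian stores the most-significant byte at the lowest address.
The bytes are already most-significant first: 0xC29680F2F4FFEA24.
Top bit is set, so as a signed 64-bit value this is 0xC29680F2F4FFEA24 − 2^64 = -4425207802864080348.

-4425207802864080348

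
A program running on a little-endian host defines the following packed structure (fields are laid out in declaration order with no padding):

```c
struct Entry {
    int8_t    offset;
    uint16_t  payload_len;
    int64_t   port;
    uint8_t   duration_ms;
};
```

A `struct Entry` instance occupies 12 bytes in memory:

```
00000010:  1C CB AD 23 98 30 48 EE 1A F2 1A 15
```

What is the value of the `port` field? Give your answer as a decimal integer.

1941644000065787939

`port` follows `offset` (1 B), `payload_len` (2 B), so it starts at offset 1 + 2 = 3 and occupies 8 bytes.
Bytes at offsets 3..10: 23 98 30 48 EE 1A F2 1A.
In little-endian order the low byte comes first in memory.
Reassemble most-significant byte first: 1A F2 1A EE 48 30 98 23 → 0x1AF21AEE48309823.
0x1AF21AEE48309823 = 1941644000065787939.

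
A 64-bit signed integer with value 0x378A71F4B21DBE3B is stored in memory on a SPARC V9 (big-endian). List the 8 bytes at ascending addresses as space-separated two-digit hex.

Split into bytes (most-significant first): 37 8A 71 F4 B2 1D BE 3B.
Big-endian: lowest address holds the most-significant byte.
So the memory order matches the most-significant-first order: 37 8A 71 F4 B2 1D BE 3B.

37 8A 71 F4 B2 1D BE 3B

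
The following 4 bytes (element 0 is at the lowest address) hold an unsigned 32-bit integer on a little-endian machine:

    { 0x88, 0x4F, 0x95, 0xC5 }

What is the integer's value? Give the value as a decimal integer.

Little-endian: lowest address holds the least-significant byte.
Reassemble most-significant byte first: C5 95 4F 88 → 0xC5954F88.
0xC5954F88 = 3314896776.

3314896776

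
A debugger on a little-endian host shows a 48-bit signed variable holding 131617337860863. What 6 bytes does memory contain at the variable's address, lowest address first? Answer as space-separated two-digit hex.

FF 62 AB 8C B4 77

131617337860863 in hexadecimal, padded to 48 bits, is 0x77B48CAB62FF.
Split into bytes (most-significant first): 77 B4 8C AB 62 FF.
Little-endian stores the least-significant byte at the lowest address.
So at ascending addresses the bytes are FF 62 AB 8C B4 77.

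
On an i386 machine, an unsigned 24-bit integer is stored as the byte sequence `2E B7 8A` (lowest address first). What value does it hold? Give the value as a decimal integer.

9090862

In little-endian order the low byte comes first in memory.
Reassemble most-significant byte first: 8A B7 2E → 0x8AB72E.
0x8AB72E = 9090862.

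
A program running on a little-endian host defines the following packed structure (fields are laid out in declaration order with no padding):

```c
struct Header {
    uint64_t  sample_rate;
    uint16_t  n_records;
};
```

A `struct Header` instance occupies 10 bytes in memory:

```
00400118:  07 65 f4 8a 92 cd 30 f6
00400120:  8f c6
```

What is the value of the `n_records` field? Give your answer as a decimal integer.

50831

`n_records` follows `sample_rate` (8 bytes), so it starts at byte offset 8 and occupies 2 bytes.
Bytes at offsets 8..9: 8F C6.
In little-endian order the low byte comes first in memory.
Reassemble most-significant byte first: C6 8F → 0xC68F.
0xC68F = 50831.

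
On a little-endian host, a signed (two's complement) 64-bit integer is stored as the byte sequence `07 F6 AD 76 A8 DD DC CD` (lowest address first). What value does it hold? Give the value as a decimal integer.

-3612769085442623993

In little-endian order the low byte comes first in memory.
Reassemble most-significant byte first: CD DC DD A8 76 AD F6 07 → 0xCDDCDDA876ADF607.
Top bit is set, so as a signed 64-bit value this is 0xCDDCDDA876ADF607 − 2^64 = -3612769085442623993.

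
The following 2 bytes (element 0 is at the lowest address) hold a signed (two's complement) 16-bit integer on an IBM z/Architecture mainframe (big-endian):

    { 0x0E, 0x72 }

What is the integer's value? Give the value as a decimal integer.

3698

Big-endian: lowest address holds the most-significant byte.
The bytes are already most-significant first: 0x0E72.
0x0E72 = 3698.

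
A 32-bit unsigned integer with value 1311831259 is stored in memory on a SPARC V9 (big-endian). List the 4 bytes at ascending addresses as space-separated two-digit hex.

4E 30 F4 DB

1311831259 in hexadecimal, padded to 32 bits, is 0x4E30F4DB.
Split into bytes (most-significant first): 4E 30 F4 DB.
In big-endian order the high byte comes first in memory.
So the memory order matches the most-significant-first order: 4E 30 F4 DB.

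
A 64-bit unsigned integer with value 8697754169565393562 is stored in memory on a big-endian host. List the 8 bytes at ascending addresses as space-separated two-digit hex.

78 B4 A1 55 A4 9E 32 9A

8697754169565393562 in hexadecimal, padded to 64 bits, is 0x78B4A155A49E329A.
Split into bytes (most-significant first): 78 B4 A1 55 A4 9E 32 9A.
Big-endian: lowest address holds the most-significant byte.
So the memory order matches the most-significant-first order: 78 B4 A1 55 A4 9E 32 9A.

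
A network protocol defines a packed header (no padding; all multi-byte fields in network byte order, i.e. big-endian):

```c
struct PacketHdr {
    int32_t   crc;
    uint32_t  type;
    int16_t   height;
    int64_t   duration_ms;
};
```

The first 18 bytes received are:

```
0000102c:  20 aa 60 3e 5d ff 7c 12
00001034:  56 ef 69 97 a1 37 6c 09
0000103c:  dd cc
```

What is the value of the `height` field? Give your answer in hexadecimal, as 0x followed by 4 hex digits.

`height` follows `crc` (4 B), `type` (4 B), so it starts at offset 4 + 4 = 8 and occupies 2 bytes.
Bytes at offsets 8..9: 56 EF.
Big-endian stores the most-significant byte at the lowest address.
The bytes are already most-significant first: 0x56EF.

0x56EF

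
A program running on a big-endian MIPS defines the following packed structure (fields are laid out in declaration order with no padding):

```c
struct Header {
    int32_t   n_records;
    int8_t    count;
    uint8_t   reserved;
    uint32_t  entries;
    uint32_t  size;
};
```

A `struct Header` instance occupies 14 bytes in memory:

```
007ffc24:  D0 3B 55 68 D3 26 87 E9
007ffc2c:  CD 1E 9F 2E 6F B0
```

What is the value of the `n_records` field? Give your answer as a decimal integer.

`n_records` is the first field, at byte offset 0, occupying 4 bytes.
Bytes at offsets 0..3: D0 3B 55 68.
Big-endian stores the most-significant byte at the lowest address.
The bytes are already most-significant first: 0xD03B5568.
Top bit is set, so as a signed 32-bit value this is 0xD03B5568 − 2^32 = -801417880.

-801417880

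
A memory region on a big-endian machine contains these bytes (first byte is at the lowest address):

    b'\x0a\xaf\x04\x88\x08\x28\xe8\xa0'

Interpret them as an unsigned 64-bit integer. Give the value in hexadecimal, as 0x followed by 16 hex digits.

0x0AAF04880828E8A0

In big-endian order the high byte comes first in memory.
The bytes are already most-significant first: 0x0AAF04880828E8A0.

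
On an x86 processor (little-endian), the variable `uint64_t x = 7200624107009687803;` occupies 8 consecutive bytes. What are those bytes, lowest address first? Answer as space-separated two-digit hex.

FB 40 6D 8B 79 C1 ED 63

7200624107009687803 in hexadecimal, padded to 64 bits, is 0x63EDC1798B6D40FB.
Split into bytes (most-significant first): 63 ED C1 79 8B 6D 40 FB.
Little-endian: lowest address holds the least-significant byte.
So at ascending addresses the bytes are FB 40 6D 8B 79 C1 ED 63.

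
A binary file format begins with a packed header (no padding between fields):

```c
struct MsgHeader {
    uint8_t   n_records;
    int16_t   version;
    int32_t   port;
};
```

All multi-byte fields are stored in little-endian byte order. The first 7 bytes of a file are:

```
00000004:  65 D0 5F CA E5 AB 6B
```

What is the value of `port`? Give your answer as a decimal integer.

`port` follows `n_records` (1 B), `version` (2 B), so it starts at offset 1 + 2 = 3 and occupies 4 bytes.
Bytes at offsets 3..6: CA E5 AB 6B.
Little-endian: lowest address holds the least-significant byte.
Reassemble most-significant byte first: 6B AB E5 CA → 0x6BABE5CA.
0x6BABE5CA = 1806427594.

1806427594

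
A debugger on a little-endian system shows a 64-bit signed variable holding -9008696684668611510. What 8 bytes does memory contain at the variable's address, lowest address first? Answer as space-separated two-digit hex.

4A 94 16 6D 18 AE FA 82

Two's complement of -9008696684668611510 in 64 bits: 9008696684668611510 = 0x7D0551E792E96BB6; invert → 0x82FAAE186D169449; add 1 → 0x82FAAE186D16944A.
Split into bytes (most-significant first): 82 FA AE 18 6D 16 94 4A.
Little-endian: lowest address holds the least-significant byte.
So at ascending addresses the bytes are 4A 94 16 6D 18 AE FA 82.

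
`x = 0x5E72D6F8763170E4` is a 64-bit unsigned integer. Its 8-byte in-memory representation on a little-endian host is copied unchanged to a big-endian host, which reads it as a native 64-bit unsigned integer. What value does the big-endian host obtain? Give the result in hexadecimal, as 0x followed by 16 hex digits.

Stored little-endian, the bytes at ascending addresses are E4 70 31 76 F8 D6 72 5E.
Read back as big-endian, the last byte is least significant, giving 0xE4703176F8D6725E.

0xE4703176F8D6725E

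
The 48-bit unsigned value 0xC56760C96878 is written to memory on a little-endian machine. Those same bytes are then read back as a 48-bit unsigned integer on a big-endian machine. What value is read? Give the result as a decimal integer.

132391450470341

Stored little-endian, the bytes at ascending addresses are 78 68 C9 60 67 C5.
Read back as big-endian, the last byte is least significant, giving 0x7868C96067C5.
0x7868C96067C5 = 132391450470341.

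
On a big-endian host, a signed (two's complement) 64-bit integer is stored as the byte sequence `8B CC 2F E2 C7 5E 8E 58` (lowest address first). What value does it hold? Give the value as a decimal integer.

-8373264956134617512

In big-endian order the high byte comes first in memory.
The bytes are already most-significant first: 0x8BCC2FE2C75E8E58.
Top bit is set, so as a signed 64-bit value this is 0x8BCC2FE2C75E8E58 − 2^64 = -8373264956134617512.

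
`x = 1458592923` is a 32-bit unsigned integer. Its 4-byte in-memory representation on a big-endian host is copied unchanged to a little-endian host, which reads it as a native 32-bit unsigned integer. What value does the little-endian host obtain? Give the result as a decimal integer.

2606559318

1458592923 in 32-bit hexadecimal is 0x56F05C9B.
Stored big-endian, the bytes at ascending addresses are 56 F0 5C 9B.
Read back as little-endian, the first byte is least significant, giving 0x9B5CF056.
0x9B5CF056 = 2606559318.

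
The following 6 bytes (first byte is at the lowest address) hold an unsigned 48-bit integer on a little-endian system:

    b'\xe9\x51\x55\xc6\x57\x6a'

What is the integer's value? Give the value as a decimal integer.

In little-endian order the low byte comes first in memory.
Reassemble most-significant byte first: 6A 57 C6 55 51 E9 → 0x6A57C65551E9.
0x6A57C65551E9 = 116925222179305.

116925222179305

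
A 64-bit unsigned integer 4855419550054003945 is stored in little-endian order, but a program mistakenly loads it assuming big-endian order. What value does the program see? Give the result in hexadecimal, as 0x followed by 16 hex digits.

0xE9B4740C5BEA6143

4855419550054003945 in 64-bit hexadecimal is 0x4361EA5B0C74B4E9.
Stored little-endian, the bytes at ascending addresses are E9 B4 74 0C 5B EA 61 43.
Read back as big-endian, the last byte is least significant, giving 0xE9B4740C5BEA6143.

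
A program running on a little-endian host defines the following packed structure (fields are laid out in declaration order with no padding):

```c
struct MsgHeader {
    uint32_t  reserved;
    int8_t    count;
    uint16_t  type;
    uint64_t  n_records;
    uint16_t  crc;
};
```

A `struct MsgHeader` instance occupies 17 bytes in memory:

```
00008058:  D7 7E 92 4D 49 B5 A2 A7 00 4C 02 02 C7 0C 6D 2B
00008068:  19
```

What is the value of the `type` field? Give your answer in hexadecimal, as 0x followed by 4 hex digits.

0xA2B5

`type` follows `reserved` (4 B), `count` (1 B), so it starts at offset 4 + 1 = 5 and occupies 2 bytes.
Bytes at offsets 5..6: B5 A2.
In little-endian order the low byte comes first in memory.
Reassemble most-significant byte first: A2 B5 → 0xA2B5.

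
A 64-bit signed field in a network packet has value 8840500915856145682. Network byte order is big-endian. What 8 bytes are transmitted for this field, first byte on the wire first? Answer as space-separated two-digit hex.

8840500915856145682 in hexadecimal, padded to 64 bits, is 0x7AAFC4BE761EFD12.
Split into bytes (most-significant first): 7A AF C4 BE 76 1E FD 12.
Big-endian: lowest address holds the most-significant byte.
So the memory order matches the most-significant-first order: 7A AF C4 BE 76 1E FD 12.

7A AF C4 BE 76 1E FD 12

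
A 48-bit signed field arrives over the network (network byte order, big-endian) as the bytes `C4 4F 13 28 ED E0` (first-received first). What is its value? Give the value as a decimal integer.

Big-endian: lowest address holds the most-significant byte.
The bytes are already most-significant first: 0xC44F1328EDE0.
Top bit is set, so as a signed 48-bit value this is 0xC44F1328EDE0 − 2^48 = -65631073800736.

-65631073800736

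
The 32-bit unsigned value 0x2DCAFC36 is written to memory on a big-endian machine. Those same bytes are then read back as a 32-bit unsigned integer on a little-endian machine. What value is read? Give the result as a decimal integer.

Stored big-endian, the bytes at ascending addresses are 2D CA FC 36.
Read back as little-endian, the first byte is least significant, giving 0x36FCCA2D.
0x36FCCA2D = 922536493.

922536493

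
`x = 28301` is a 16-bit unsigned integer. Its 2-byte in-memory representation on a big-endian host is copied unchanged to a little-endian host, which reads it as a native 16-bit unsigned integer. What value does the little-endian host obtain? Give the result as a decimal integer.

28301 in 16-bit hexadecimal is 0x6E8D.
Stored big-endian, the bytes at ascending addresses are 6E 8D.
Read back as little-endian, the first byte is least significant, giving 0x8D6E.
0x8D6E = 36206.

36206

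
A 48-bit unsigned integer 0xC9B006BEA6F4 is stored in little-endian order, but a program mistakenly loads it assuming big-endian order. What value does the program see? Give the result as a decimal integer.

268996989857993

Stored little-endian, the bytes at ascending addresses are F4 A6 BE 06 B0 C9.
Read back as big-endian, the last byte is least significant, giving 0xF4A6BE06B0C9.
0xF4A6BE06B0C9 = 268996989857993.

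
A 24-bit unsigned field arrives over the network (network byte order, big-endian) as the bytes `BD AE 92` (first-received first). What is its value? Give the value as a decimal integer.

12430994

In big-endian order the high byte comes first in memory.
The bytes are already most-significant first: 0xBDAE92.
0xBDAE92 = 12430994.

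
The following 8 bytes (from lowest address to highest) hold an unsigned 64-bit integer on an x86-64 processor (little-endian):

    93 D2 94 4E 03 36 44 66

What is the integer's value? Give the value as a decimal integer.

Little-endian: lowest address holds the least-significant byte.
Reassemble most-significant byte first: 66 44 36 03 4E 94 D2 93 → 0x664436034E94D293.
0x664436034E94D293 = 7369074278116151955.

7369074278116151955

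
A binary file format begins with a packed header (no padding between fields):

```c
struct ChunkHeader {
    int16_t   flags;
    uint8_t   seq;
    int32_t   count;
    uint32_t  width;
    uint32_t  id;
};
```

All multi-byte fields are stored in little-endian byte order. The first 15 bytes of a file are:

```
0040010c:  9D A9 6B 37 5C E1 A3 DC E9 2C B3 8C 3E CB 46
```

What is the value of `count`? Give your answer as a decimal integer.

`count` follows `flags` (2 B), `seq` (1 B), so it starts at offset 2 + 1 = 3 and occupies 4 bytes.
Bytes at offsets 3..6: 37 5C E1 A3.
Little-endian stores the least-significant byte at the lowest address.
Reassemble most-significant byte first: A3 E1 5C 37 → 0xA3E15C37.
Top bit is set, so as a signed 32-bit value this is 0xA3E15C37 − 2^32 = -1545511881.

-1545511881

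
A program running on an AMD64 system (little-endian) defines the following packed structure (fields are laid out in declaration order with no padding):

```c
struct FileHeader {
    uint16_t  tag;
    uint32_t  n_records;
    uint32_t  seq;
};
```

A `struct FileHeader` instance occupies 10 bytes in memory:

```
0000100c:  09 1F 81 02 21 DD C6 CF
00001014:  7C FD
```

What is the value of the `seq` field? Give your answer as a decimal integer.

`seq` follows `tag` (2 B), `n_records` (4 B), so it starts at offset 2 + 4 = 6 and occupies 4 bytes.
Bytes at offsets 6..9: C6 CF 7C FD.
In little-endian order the low byte comes first in memory.
Reassemble most-significant byte first: FD 7C CF C6 → 0xFD7CCFC6.
0xFD7CCFC6 = 4252815302.

4252815302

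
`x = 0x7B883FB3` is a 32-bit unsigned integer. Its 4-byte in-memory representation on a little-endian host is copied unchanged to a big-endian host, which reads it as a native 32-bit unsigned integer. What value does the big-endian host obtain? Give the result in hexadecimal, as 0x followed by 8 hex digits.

Stored little-endian, the bytes at ascending addresses are B3 3F 88 7B.
Read back as big-endian, the last byte is least significant, giving 0xB33F887B.

0xB33F887B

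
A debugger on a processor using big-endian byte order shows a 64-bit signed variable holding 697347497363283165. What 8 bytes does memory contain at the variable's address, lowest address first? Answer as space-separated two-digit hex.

697347497363283165 in hexadecimal, padded to 64 bits, is 0x09AD79DAA9589CDD.
Split into bytes (most-significant first): 09 AD 79 DA A9 58 9C DD.
In big-endian order the high byte comes first in memory.
So the memory order matches the most-significant-first order: 09 AD 79 DA A9 58 9C DD.

09 AD 79 DA A9 58 9C DD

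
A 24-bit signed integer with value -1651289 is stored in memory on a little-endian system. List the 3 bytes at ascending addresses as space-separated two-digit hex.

Two's complement of -1651289 in 24 bits: 1651289 = 0x193259; invert → 0xE6CDA6; add 1 → 0xE6CDA7.
Split into bytes (most-significant first): E6 CD A7.
In little-endian order the low byte comes first in memory.
So at ascending addresses the bytes are A7 CD E6.

A7 CD E6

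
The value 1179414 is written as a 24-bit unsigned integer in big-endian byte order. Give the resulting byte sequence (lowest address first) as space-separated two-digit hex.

11 FF 16

1179414 in hexadecimal, padded to 24 bits, is 0x11FF16.
Split into bytes (most-significant first): 11 FF 16.
Big-endian: lowest address holds the most-significant byte.
So the memory order matches the most-significant-first order: 11 FF 16.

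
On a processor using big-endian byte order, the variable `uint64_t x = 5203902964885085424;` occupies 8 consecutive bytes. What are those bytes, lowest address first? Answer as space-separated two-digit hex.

48 37 FA 2C D3 93 DC F0

5203902964885085424 in hexadecimal, padded to 64 bits, is 0x4837FA2CD393DCF0.
Split into bytes (most-significant first): 48 37 FA 2C D3 93 DC F0.
Big-endian: lowest address holds the most-significant byte.
So the memory order matches the most-significant-first order: 48 37 FA 2C D3 93 DC F0.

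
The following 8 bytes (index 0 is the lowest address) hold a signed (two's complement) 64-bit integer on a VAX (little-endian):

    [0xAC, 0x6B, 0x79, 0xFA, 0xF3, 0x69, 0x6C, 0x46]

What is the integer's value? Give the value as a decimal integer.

Little-endian: lowest address holds the least-significant byte.
Reassemble most-significant byte first: 46 6C 69 F3 FA 79 6B AC → 0x466C69F3FA796BAC.
0x466C69F3FA796BAC = 5074547376739937196.

5074547376739937196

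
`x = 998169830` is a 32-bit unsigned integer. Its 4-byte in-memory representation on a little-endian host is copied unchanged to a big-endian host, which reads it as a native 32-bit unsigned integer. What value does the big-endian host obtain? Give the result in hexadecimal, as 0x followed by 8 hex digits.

998169830 in 32-bit hexadecimal is 0x3B7EDCE6.
Stored little-endian, the bytes at ascending addresses are E6 DC 7E 3B.
Read back as big-endian, the last byte is least significant, giving 0xE6DC7E3B.

0xE6DC7E3B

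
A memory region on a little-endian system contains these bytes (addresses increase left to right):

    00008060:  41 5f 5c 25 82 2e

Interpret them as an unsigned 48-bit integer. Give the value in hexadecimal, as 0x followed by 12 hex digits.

In little-endian order the low byte comes first in memory.
Reassemble most-significant byte first: 2E 82 25 5C 5F 41 → 0x2E82255C5F41.

0x2E82255C5F41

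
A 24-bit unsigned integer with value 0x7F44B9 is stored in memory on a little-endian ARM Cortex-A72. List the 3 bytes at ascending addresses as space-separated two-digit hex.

B9 44 7F

Split into bytes (most-significant first): 7F 44 B9.
Little-endian stores the least-significant byte at the lowest address.
So at ascending addresses the bytes are B9 44 7F.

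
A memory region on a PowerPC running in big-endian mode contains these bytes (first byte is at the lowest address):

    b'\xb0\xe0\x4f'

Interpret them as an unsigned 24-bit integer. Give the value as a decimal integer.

11591759

In big-endian order the high byte comes first in memory.
The bytes are already most-significant first: 0xB0E04F.
0xB0E04F = 11591759.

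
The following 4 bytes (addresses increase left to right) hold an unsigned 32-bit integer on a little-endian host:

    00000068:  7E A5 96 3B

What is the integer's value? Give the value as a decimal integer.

Little-endian stores the least-significant byte at the lowest address.
Reassemble most-significant byte first: 3B 96 A5 7E → 0x3B96A57E.
0x3B96A57E = 999728510.

999728510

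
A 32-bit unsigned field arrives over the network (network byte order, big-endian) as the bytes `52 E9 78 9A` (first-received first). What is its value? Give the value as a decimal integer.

1391032474

Big-endian stores the most-significant byte at the lowest address.
The bytes are already most-significant first: 0x52E9789A.
0x52E9789A = 1391032474.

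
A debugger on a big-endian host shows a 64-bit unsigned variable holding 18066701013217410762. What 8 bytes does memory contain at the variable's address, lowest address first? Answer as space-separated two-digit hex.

FA B9 D0 D9 9C 03 7E CA

18066701013217410762 in hexadecimal, padded to 64 bits, is 0xFAB9D0D99C037ECA.
Split into bytes (most-significant first): FA B9 D0 D9 9C 03 7E CA.
In big-endian order the high byte comes first in memory.
So the memory order matches the most-significant-first order: FA B9 D0 D9 9C 03 7E CA.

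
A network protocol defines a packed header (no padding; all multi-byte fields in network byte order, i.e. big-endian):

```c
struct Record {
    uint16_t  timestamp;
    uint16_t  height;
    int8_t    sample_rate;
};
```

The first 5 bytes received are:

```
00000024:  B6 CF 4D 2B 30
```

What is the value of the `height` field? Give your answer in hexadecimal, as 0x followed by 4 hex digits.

0x4D2B

`height` follows `timestamp` (2 bytes), so it starts at byte offset 2 and occupies 2 bytes.
Bytes at offsets 2..3: 4D 2B.
Big-endian: lowest address holds the most-significant byte.
The bytes are already most-significant first: 0x4D2B.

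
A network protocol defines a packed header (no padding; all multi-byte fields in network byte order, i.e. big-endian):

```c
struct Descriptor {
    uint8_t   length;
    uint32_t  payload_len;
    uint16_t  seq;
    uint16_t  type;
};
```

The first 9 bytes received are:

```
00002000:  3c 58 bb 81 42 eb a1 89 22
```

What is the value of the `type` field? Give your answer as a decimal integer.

35106

`type` follows `length` (1 B), `payload_len` (4 B), `seq` (2 B), so it starts at offset 1 + 4 + 2 = 7 and occupies 2 bytes.
Bytes at offsets 7..8: 89 22.
In big-endian order the high byte comes first in memory.
The bytes are already most-significant first: 0x8922.
0x8922 = 35106.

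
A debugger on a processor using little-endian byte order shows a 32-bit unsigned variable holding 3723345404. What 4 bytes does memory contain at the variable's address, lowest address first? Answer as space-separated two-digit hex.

3723345404 in hexadecimal, padded to 32 bits, is 0xDDEDBDFC.
Split into bytes (most-significant first): DD ED BD FC.
In little-endian order the low byte comes first in memory.
So at ascending addresses the bytes are FC BD ED DD.

FC BD ED DD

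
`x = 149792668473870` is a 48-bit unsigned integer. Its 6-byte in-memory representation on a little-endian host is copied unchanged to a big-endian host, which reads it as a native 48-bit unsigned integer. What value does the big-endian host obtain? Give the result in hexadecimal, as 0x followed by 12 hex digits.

149792668473870 in 48-bit hexadecimal is 0x883C52CB5A0E.
Stored little-endian, the bytes at ascending addresses are 0E 5A CB 52 3C 88.
Read back as big-endian, the last byte is least significant, giving 0x0E5ACB523C88.

0x0E5ACB523C88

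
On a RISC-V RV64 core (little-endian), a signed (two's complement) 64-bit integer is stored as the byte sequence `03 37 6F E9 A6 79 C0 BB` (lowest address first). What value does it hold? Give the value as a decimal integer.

-4917797035300669693

In little-endian order the low byte comes first in memory.
Reassemble most-significant byte first: BB C0 79 A6 E9 6F 37 03 → 0xBBC079A6E96F3703.
Top bit is set, so as a signed 64-bit value this is 0xBBC079A6E96F3703 − 2^64 = -4917797035300669693.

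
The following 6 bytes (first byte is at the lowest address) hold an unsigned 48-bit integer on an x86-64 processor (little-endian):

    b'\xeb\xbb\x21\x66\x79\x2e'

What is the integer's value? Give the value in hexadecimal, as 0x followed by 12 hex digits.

0x2E796621BBEB

Little-endian: lowest address holds the least-significant byte.
Reassemble most-significant byte first: 2E 79 66 21 BB EB → 0x2E796621BBEB.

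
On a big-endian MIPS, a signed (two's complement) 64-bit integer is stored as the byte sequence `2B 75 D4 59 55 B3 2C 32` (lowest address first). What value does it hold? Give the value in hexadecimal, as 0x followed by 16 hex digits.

In big-endian order the high byte comes first in memory.
The bytes are already most-significant first: 0x2B75D45955B32C32.

0x2B75D45955B32C32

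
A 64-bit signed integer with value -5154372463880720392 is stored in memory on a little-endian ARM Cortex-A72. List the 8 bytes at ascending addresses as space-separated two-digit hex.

F8 AF 55 9A 8D FD 77 B8

Two's complement of -5154372463880720392 in 64 bits: 5154372463880720392 = 0x4788027265AA5008; invert → 0xB877FD8D9A55AFF7; add 1 → 0xB877FD8D9A55AFF8.
Split into bytes (most-significant first): B8 77 FD 8D 9A 55 AF F8.
In little-endian order the low byte comes first in memory.
So at ascending addresses the bytes are F8 AF 55 9A 8D FD 77 B8.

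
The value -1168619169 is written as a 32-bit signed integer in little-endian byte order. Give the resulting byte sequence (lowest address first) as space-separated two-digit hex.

Two's complement of -1168619169 in 32 bits: 1168619169 = 0x45A7B6A1; invert → 0xBA58495E; add 1 → 0xBA58495F.
Split into bytes (most-significant first): BA 58 49 5F.
In little-endian order the low byte comes first in memory.
So at ascending addresses the bytes are 5F 49 58 BA.

5F 49 58 BA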